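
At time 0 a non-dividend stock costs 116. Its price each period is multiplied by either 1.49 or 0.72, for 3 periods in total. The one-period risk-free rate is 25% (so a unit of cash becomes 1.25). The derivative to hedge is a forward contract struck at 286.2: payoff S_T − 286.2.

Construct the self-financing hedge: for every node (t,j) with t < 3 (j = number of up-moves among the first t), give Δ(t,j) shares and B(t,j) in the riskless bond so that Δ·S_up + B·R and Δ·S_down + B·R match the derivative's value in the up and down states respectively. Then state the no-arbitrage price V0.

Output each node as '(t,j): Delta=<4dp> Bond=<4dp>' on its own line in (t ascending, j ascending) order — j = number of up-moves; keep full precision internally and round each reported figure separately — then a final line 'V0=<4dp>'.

(0,0): Delta=1.0000 Bond=-146.5344
(1,0): Delta=1.0000 Bond=-183.1680
(1,1): Delta=1.0000 Bond=-183.1680
(2,0): Delta=1.0000 Bond=-228.9600
(2,1): Delta=1.0000 Bond=-228.9600
(2,2): Delta=1.0000 Bond=-228.9600
V0=-30.5344

Under the risk-neutral measure, an up-move has probability p* = (R−d)/(u−d) = 0.6883 and values discount at R = 1.25.
Payoff layer (t=3): V(3,0)=-242.9032, V(3,1)=-196.5997, V(3,2)=-100.7772, V(3,3)=97.5221
(2,0): S=60.1344. Δ = (V_up−V_dn)/(S_up−S_dn) = (-196.5997−-242.9032)/(89.6003−43.2968) = 1.0000. V = [p*·-196.5997 + (1−p*)·-242.9032]/1.25 = -168.8256. B = V − Δ·S = -228.9600.
(2,1): S=124.4448. Δ = (V_up−V_dn)/(S_up−S_dn) = (-100.7772−-196.5997)/(185.4228−89.6003) = 1.0000. V = [p*·-100.7772 + (1−p*)·-196.5997]/1.25 = -104.5152. B = V − Δ·S = -228.9600.
(2,2): S=257.5316. Δ = (V_up−V_dn)/(S_up−S_dn) = (97.5221−-100.7772)/(383.7221−185.4228) = 1.0000. V = [p*·97.5221 + (1−p*)·-100.7772]/1.25 = 28.5716. B = V − Δ·S = -228.9600.
(1,0): S=83.5200. Δ = (V_up−V_dn)/(S_up−S_dn) = (-104.5152−-168.8256)/(124.4448−60.1344) = 1.0000. V = [p*·-104.5152 + (1−p*)·-168.8256]/1.25 = -99.6480. B = V − Δ·S = -183.1680.
(1,1): S=172.8400. Δ = (V_up−V_dn)/(S_up−S_dn) = (28.5716−-104.5152)/(257.5316−124.4448) = 1.0000. V = [p*·28.5716 + (1−p*)·-104.5152]/1.25 = -10.3280. B = V − Δ·S = -183.1680.
(0,0): S=116.0000. Δ = (V_up−V_dn)/(S_up−S_dn) = (-10.3280−-99.6480)/(172.8400−83.5200) = 1.0000. V = [p*·-10.3280 + (1−p*)·-99.6480]/1.25 = -30.5344. B = V − Δ·S = -146.5344.
Root portfolio cost Δ·116+B reproduces V0=-30.5344.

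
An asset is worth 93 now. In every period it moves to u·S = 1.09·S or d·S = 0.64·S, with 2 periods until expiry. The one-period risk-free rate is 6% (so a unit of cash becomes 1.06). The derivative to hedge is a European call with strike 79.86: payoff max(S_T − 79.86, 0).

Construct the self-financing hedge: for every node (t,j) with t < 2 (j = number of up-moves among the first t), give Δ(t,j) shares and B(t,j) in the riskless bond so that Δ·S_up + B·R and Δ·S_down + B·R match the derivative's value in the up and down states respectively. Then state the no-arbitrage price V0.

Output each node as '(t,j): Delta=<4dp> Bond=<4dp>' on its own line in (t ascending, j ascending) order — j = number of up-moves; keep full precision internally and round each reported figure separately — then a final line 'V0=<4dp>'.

(0,0): Delta=0.6445 Bond=-36.1898
(1,0): Delta=0.0000 Bond=0.0000
(1,1): Delta=0.6715 Bond=-41.1013
V0=23.7496

Under the risk-neutral measure, an up-move has probability p* = (R−d)/(u−d) = 0.9333 and values discount at R = 1.06.
Terminal payoffs: V(2,0)=0.0000, V(2,1)=0.0000, V(2,2)=30.6333
(1,0): S=59.5200. Δ = (V_up−V_dn)/(S_up−S_dn) = (0.0000−0.0000)/(64.8768−38.0928) = 0.0000. V = [p*·0.0000 + (1−p*)·0.0000]/1.06 = 0.0000. B = V − Δ·S = 0.0000.
(1,1): S=101.3700. Δ = (V_up−V_dn)/(S_up−S_dn) = (30.6333−0.0000)/(110.4933−64.8768) = 0.6715. V = [p*·30.6333 + (1−p*)·0.0000]/1.06 = 26.9727. B = V − Δ·S = -41.1013.
(0,0): S=93.0000. Δ = (V_up−V_dn)/(S_up−S_dn) = (26.9727−0.0000)/(101.3700−59.5200) = 0.6445. V = [p*·26.9727 + (1−p*)·0.0000]/1.06 = 23.7496. B = V − Δ·S = -36.1898.
Self-financing check: at every node Δ·S+B equals the discounted successor values.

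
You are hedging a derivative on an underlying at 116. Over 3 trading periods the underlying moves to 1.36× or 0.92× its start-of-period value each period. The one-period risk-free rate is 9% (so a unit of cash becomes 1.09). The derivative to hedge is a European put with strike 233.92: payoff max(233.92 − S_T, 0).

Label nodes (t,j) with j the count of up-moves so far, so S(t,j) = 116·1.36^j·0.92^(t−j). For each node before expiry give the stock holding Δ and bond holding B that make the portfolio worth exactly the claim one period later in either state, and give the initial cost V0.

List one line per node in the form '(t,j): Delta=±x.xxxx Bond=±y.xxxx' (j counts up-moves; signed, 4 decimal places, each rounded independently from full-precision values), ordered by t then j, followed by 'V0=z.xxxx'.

(0,0): Delta=-0.8575 Bond=166.6808
(1,0): Delta=-1.0000 Bond=196.8858
(1,1): Delta=-0.7045 Bond=157.5350
(2,0): Delta=-1.0000 Bond=214.6055
(2,1): Delta=-1.0000 Bond=214.6055
(2,2): Delta=-0.3870 Bond=103.5899
V0=67.2066

No-arbitrage ⇒ martingale measure with p* = (R−d)/(u−d) = 0.3864.
At expiry t=3: V(3,0)=143.5922, V(3,1)=100.3919, V(3,2)=36.5307, V(3,3)=0.0000
  t=2,j=0: stock 98.1824 → up 133.5281 (V=100.3919), down 90.3278 (V=143.5922). Price 116.4231; hedge Δ=-1.0000, bond B=214.6055.
  t=2,j=1: stock 145.1392 → up 197.3893 (V=36.5307), down 133.5281 (V=100.3919). Price 69.4663; hedge Δ=-1.0000, bond B=214.6055.
  t=2,j=2: stock 214.5536 → up 291.7929 (V=0.0000), down 197.3893 (V=36.5307). Price 20.5657; hedge Δ=-0.3870, bond B=103.5899.
  t=1,j=0: stock 106.7200 → up 145.1392 (V=69.4663), down 98.1824 (V=116.4231). Price 90.1658; hedge Δ=-1.0000, bond B=196.8858.
  t=1,j=1: stock 157.7600 → up 214.5536 (V=20.5657), down 145.1392 (V=69.4663). Price 46.3971; hedge Δ=-0.7045, bond B=157.5350.
  t=0,j=0: stock 116.0000 → up 157.7600 (V=46.3971), down 106.7200 (V=90.1658). Price 67.2066; hedge Δ=-0.8575, bond B=166.6808.
Self-financing check: at every node Δ·S+B equals the discounted successor values.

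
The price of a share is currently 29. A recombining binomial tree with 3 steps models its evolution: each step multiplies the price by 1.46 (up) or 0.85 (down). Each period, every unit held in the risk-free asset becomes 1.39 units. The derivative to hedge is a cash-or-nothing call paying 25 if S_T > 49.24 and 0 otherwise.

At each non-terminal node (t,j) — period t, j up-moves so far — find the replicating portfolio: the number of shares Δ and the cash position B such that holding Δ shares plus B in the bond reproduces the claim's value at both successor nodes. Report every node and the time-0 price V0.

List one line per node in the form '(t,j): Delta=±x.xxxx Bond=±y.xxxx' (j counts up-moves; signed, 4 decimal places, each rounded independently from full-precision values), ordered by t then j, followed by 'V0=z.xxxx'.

Risk-neutral probability p* = (R−d)/(u−d) = (1.39−0.85)/(1.46−0.85) = 0.8852.
Payoff layer (t=3): V(3,0)=0.0000, V(3,1)=0.0000, V(3,2)=25.0000, V(3,3)=25.0000
  t=2,j=0: stock 20.9525 → up 30.5906 (V=0.0000), down 17.8096 (V=0.0000). Price 0.0000; hedge Δ=0.0000, bond B=0.0000.
  t=2,j=1: stock 35.9890 → up 52.5439 (V=25.0000), down 30.5906 (V=0.0000). Price 15.9217; hedge Δ=1.1388, bond B=-25.0619.
  t=2,j=2: stock 61.8164 → up 90.2519 (V=25.0000), down 52.5439 (V=25.0000). Price 17.9856; hedge Δ=0.0000, bond B=17.9856.
  t=1,j=0: stock 24.6500 → up 35.9890 (V=15.9217), down 20.9525 (V=0.0000). Price 10.1400; hedge Δ=1.0589, bond B=-15.9611.
  t=1,j=1: stock 42.3400 → up 61.8164 (V=17.9856), down 35.9890 (V=15.9217). Price 12.7689; hedge Δ=0.0799, bond B=9.3854.
  t=0,j=0: stock 29.0000 → up 42.3400 (V=12.7689), down 24.6500 (V=10.1400). Price 8.9692; hedge Δ=0.1486, bond B=4.6596.
Each (Δ,B) replicates both successor values, so the strategy is self-financing and V0 is arbitrage-free.

(0,0): Delta=0.1486 Bond=4.6596
(1,0): Delta=1.0589 Bond=-15.9611
(1,1): Delta=0.0799 Bond=9.3854
(2,0): Delta=0.0000 Bond=0.0000
(2,1): Delta=1.1388 Bond=-25.0619
(2,2): Delta=0.0000 Bond=17.9856
V0=8.9692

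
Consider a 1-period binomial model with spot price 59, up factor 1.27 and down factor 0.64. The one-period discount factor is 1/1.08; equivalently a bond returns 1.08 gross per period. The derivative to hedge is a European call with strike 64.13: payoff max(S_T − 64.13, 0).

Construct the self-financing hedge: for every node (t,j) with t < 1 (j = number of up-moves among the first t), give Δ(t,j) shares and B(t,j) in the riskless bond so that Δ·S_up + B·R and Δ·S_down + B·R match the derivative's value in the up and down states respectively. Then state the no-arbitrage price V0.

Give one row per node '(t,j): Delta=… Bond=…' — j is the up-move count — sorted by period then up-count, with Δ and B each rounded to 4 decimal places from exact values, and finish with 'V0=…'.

Under the risk-neutral measure, an up-move has probability p* = (R−d)/(u−d) = 0.6984 and values discount at R = 1.08.
Terminal values V(1,·): V(1,0)=0.0000, V(1,1)=10.8000
Node (0,0) S=59.0000: V=(p*·10.8000+(1−p*)·0.0000)/1.08=6.9841; Δ=(10.8000−0.0000)/(74.9300−37.7600)=0.2906; B=V−Δ·S=-10.1587
Root portfolio cost Δ·59+B reproduces V0=6.9841.

(0,0): Delta=0.2906 Bond=-10.1587
V0=6.9841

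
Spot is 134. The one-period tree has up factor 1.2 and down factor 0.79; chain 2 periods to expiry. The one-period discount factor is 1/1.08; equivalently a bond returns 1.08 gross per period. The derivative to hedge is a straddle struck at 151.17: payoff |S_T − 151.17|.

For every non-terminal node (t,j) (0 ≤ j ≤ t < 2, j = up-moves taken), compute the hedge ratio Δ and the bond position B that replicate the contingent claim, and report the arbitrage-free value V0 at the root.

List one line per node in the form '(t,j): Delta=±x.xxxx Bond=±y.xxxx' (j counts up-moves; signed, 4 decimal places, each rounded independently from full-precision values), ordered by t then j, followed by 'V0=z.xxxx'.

No-arbitrage ⇒ martingale measure with p* = (R−d)/(u−d) = 0.7073.
Terminal payoffs: V(2,0)=67.5406, V(2,1)=24.1380, V(2,2)=41.7900
  t=1,j=0: stock 105.8600 → up 127.0320 (V=24.1380), down 83.6294 (V=67.5406). Price 34.1122; hedge Δ=-1.0000, bond B=139.9722.
  t=1,j=1: stock 160.8000 → up 192.9600 (V=41.7900), down 127.0320 (V=24.1380). Price 33.9107; hedge Δ=0.2677, bond B=-9.1430.
  t=0,j=0: stock 134.0000 → up 160.8000 (V=33.9107), down 105.8600 (V=34.1122). Price 31.4534; hedge Δ=-0.0037, bond B=31.9449.
Self-financing check: at every node Δ·S+B equals the discounted successor values.

(0,0): Delta=-0.0037 Bond=31.9449
(1,0): Delta=-1.0000 Bond=139.9722
(1,1): Delta=0.2677 Bond=-9.1430
V0=31.4534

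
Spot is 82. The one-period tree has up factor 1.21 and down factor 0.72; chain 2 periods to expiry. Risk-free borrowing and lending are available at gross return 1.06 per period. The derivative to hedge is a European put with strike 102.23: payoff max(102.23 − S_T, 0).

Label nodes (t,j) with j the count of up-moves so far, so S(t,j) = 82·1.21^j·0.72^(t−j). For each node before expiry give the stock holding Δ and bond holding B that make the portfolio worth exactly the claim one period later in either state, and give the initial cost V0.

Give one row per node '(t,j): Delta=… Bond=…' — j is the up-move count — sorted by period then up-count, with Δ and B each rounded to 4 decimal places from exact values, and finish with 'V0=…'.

Since d<R<u, set p* = (R−d)/(u−d) = 0.6939; price each node as the discounted p*-expectation of its children.
Terminal payoffs: V(2,0)=59.7212, V(2,1)=30.7916, V(2,2)=0.0000
Node (1,0) S=59.0400: V=(p*·30.7916+(1−p*)·59.7212)/1.06=37.4034; Δ=(30.7916−59.7212)/(71.4384−42.5088)=-1.0000; B=V−Δ·S=96.4434
Node (1,1) S=99.2200: V=(p*·0.0000+(1−p*)·30.7916)/1.06=8.8925; Δ=(0.0000−30.7916)/(120.0562−71.4384)=-0.6333; B=V−Δ·S=71.7325
Node (0,0) S=82.0000: V=(p*·8.8925+(1−p*)·37.4034)/1.06=16.6229; Δ=(8.8925−37.4034)/(99.2200−59.0400)=-0.7096; B=V−Δ·S=74.8085
The time-0 hedge costs 16.6229, which is the no-arbitrage price.

(0,0): Delta=-0.7096 Bond=74.8085
(1,0): Delta=-1.0000 Bond=96.4434
(1,1): Delta=-0.6333 Bond=71.7325
V0=16.6229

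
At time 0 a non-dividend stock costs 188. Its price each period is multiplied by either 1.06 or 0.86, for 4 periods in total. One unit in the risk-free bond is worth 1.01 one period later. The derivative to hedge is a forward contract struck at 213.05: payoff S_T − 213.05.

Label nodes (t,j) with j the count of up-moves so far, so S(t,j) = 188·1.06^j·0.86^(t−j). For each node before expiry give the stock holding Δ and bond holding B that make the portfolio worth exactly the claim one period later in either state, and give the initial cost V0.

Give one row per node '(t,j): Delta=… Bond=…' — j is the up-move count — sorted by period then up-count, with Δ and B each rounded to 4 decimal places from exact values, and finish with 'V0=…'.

Risk-neutral probability p* = (R−d)/(u−d) = (1.01−0.86)/(1.06−0.86) = 0.7500.
Payoff layer (t=4): V(4,0)=-110.2125, V(4,1)=-86.2968, V(4,2)=-56.8193, V(4,3)=-20.4865, V(4,4)=24.2957
Node (3,0) S=119.5785: V=(p*·-86.2968+(1−p*)·-110.2125)/1.01=-91.3621; Δ=(-86.2968−-110.2125)/(126.7532−102.8375)=1.0000; B=V−Δ·S=-210.9406
Node (3,1) S=147.3875: V=(p*·-56.8193+(1−p*)·-86.2968)/1.01=-63.5531; Δ=(-56.8193−-86.2968)/(156.2307−126.7532)=1.0000; B=V−Δ·S=-210.9406
Node (3,2) S=181.6636: V=(p*·-20.4865+(1−p*)·-56.8193)/1.01=-29.2769; Δ=(-20.4865−-56.8193)/(192.5635−156.2307)=1.0000; B=V−Δ·S=-210.9406
Node (3,3) S=223.9110: V=(p*·24.2957+(1−p*)·-20.4865)/1.01=12.9704; Δ=(24.2957−-20.4865)/(237.3457−192.5635)=1.0000; B=V−Δ·S=-210.9406
Node (2,0) S=139.0448: V=(p*·-63.5531+(1−p*)·-91.3621)/1.01=-69.8073; Δ=(-63.5531−-91.3621)/(147.3875−119.5785)=1.0000; B=V−Δ·S=-208.8521
Node (2,1) S=171.3808: V=(p*·-29.2769+(1−p*)·-63.5531)/1.01=-37.4713; Δ=(-29.2769−-63.5531)/(181.6636−147.3875)=1.0000; B=V−Δ·S=-208.8521
Node (2,2) S=211.2368: V=(p*·12.9704+(1−p*)·-29.2769)/1.01=2.3847; Δ=(12.9704−-29.2769)/(223.9110−181.6636)=1.0000; B=V−Δ·S=-208.8521
Node (1,0) S=161.6800: V=(p*·-37.4713+(1−p*)·-69.8073)/1.01=-45.1042; Δ=(-37.4713−-69.8073)/(171.3808−139.0448)=1.0000; B=V−Δ·S=-206.7842
Node (1,1) S=199.2800: V=(p*·2.3847+(1−p*)·-37.4713)/1.01=-7.5042; Δ=(2.3847−-37.4713)/(211.2368−171.3808)=1.0000; B=V−Δ·S=-206.7842
Node (0,0) S=188.0000: V=(p*·-7.5042+(1−p*)·-45.1042)/1.01=-16.7369; Δ=(-7.5042−-45.1042)/(199.2800−161.6800)=1.0000; B=V−Δ·S=-204.7369
The time-0 hedge costs -16.7369, which is the no-arbitrage price.

(0,0): Delta=1.0000 Bond=-204.7369
(1,0): Delta=1.0000 Bond=-206.7842
(1,1): Delta=1.0000 Bond=-206.7842
(2,0): Delta=1.0000 Bond=-208.8521
(2,1): Delta=1.0000 Bond=-208.8521
(2,2): Delta=1.0000 Bond=-208.8521
(3,0): Delta=1.0000 Bond=-210.9406
(3,1): Delta=1.0000 Bond=-210.9406
(3,2): Delta=1.0000 Bond=-210.9406
(3,3): Delta=1.0000 Bond=-210.9406
V0=-16.7369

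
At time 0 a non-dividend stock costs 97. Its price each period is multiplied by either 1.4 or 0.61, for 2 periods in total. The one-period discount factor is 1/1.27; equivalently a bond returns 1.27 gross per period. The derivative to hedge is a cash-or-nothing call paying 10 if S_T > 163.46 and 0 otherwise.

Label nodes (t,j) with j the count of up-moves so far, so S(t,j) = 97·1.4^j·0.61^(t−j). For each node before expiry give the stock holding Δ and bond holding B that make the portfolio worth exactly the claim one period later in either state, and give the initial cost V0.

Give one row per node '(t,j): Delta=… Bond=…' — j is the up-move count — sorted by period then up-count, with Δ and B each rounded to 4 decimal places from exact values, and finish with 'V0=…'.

Under the risk-neutral measure, an up-move has probability p* = (R−d)/(u−d) = 0.8354 and values discount at R = 1.27.
Payoff layer (t=2): V(2,0)=0.0000, V(2,1)=0.0000, V(2,2)=10.0000
  t=1,j=0: stock 59.1700 → up 82.8380 (V=0.0000), down 36.0937 (V=0.0000). Price 0.0000; hedge Δ=0.0000, bond B=0.0000.
  t=1,j=1: stock 135.8000 → up 190.1200 (V=10.0000), down 82.8380 (V=0.0000). Price 6.5783; hedge Δ=0.0932, bond B=-6.0799.
  t=0,j=0: stock 97.0000 → up 135.8000 (V=6.5783), down 59.1700 (V=0.0000). Price 4.3274; hedge Δ=0.0858, bond B=-3.9996.
Each (Δ,B) replicates both successor values, so the strategy is self-financing and V0 is arbitrage-free.

(0,0): Delta=0.0858 Bond=-3.9996
(1,0): Delta=0.0000 Bond=0.0000
(1,1): Delta=0.0932 Bond=-6.0799
V0=4.3274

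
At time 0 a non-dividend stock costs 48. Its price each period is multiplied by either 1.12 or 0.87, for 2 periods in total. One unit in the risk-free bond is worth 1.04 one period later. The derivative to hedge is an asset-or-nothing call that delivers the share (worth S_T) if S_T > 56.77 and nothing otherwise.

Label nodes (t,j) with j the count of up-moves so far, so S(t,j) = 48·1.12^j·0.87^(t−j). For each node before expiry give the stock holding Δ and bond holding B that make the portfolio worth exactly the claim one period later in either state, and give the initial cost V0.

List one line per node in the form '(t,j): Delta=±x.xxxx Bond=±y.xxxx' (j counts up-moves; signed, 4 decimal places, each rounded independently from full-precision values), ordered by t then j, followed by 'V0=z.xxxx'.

The replicating-portfolio and risk-neutral prices coincide; use p* = (1.04−0.87)/(1.12−0.87) = 0.6800 for the latter.
Payoff layer (t=2): V(2,0)=0.0000, V(2,1)=0.0000, V(2,2)=60.2112
  t=1,j=0: stock 41.7600 → up 46.7712 (V=0.0000), down 36.3312 (V=0.0000). Price 0.0000; hedge Δ=0.0000, bond B=0.0000.
  t=1,j=1: stock 53.7600 → up 60.2112 (V=60.2112), down 46.7712 (V=0.0000). Price 39.3689; hedge Δ=4.4800, bond B=-201.4759.
  t=0,j=0: stock 48.0000 → up 53.7600 (V=39.3689), down 41.7600 (V=0.0000). Price 25.7412; hedge Δ=3.2807, bond B=-131.7343.
The time-0 hedge costs 25.7412, which is the no-arbitrage price.

(0,0): Delta=3.2807 Bond=-131.7343
(1,0): Delta=0.0000 Bond=0.0000
(1,1): Delta=4.4800 Bond=-201.4759
V0=25.7412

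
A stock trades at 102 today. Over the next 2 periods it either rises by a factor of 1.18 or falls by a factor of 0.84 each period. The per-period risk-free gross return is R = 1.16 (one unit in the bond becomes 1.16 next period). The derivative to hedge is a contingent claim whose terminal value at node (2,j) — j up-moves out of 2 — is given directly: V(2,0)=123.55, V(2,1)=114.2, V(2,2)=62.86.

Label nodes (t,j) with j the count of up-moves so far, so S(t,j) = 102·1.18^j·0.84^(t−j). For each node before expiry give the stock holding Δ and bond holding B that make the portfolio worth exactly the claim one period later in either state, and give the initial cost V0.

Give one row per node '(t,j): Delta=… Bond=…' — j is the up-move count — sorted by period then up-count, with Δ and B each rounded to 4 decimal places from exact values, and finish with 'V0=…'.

(0,0): Delta=-1.2148 Bond=175.0057
(1,0): Delta=-0.3210 Bond=126.4224
(1,1): Delta=-1.2546 Bond=207.7931
V0=51.0959

No-arbitrage ⇒ martingale measure with p* = (R−d)/(u−d) = 0.9412.
Terminal values V(2,·): V(2,0)=123.5500, V(2,1)=114.2000, V(2,2)=62.8600
  t=1,j=0: stock 85.6800 → up 101.1024 (V=114.2000), down 71.9712 (V=123.5500). Price 98.9224; hedge Δ=-0.3210, bond B=126.4224.
  t=1,j=1: stock 120.3600 → up 142.0248 (V=62.8600), down 101.1024 (V=114.2000). Price 56.7931; hedge Δ=-1.2546, bond B=207.7931.
  t=0,j=0: stock 102.0000 → up 120.3600 (V=56.7931), down 85.6800 (V=98.9224). Price 51.0959; hedge Δ=-1.2148, bond B=175.0057.
Self-financing check: at every node Δ·S+B equals the discounted successor values.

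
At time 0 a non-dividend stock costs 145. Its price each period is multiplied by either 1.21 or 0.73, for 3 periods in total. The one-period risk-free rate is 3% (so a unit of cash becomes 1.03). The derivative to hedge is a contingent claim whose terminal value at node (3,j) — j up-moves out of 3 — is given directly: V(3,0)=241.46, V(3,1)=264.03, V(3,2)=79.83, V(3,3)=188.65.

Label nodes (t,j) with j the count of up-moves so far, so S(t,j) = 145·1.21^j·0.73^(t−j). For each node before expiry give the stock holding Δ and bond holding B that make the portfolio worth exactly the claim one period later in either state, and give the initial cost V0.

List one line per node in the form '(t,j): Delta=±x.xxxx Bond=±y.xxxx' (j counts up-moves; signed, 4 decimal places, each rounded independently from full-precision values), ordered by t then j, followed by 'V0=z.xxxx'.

(0,0): Delta=-0.5507 Bond=229.4655
(1,0): Delta=-2.0382 Bond=393.7979
(1,1): Delta=-0.0122 Bond=141.8804
(2,0): Delta=0.6085 Bond=201.1017
(2,1): Delta=-2.9962 Bond=528.3180
(2,2): Delta=1.0679 Bond=-83.1719
V0=149.6158

Risk-neutral probability p* = (R−d)/(u−d) = (1.03−0.73)/(1.21−0.73) = 0.6250.
At expiry t=3: V(3,0)=241.4600, V(3,1)=264.0300, V(3,2)=79.8300, V(3,3)=188.6500
  t=2,j=0: stock 77.2705 → up 93.4973 (V=264.0300), down 56.4075 (V=241.4600). Price 248.1226; hedge Δ=0.6085, bond B=201.1017.
  t=2,j=1: stock 128.0785 → up 154.9750 (V=79.8300), down 93.4973 (V=264.0300). Price 144.5680; hedge Δ=-2.9962, bond B=528.3180.
  t=2,j=2: stock 212.2945 → up 256.8763 (V=188.6500), down 154.9750 (V=79.8300). Price 143.5364; hedge Δ=1.0679, bond B=-83.1719.
  t=1,j=0: stock 105.8500 → up 128.0785 (V=144.5680), down 77.2705 (V=248.1226). Price 178.0592; hedge Δ=-2.0382, bond B=393.7979.
  t=1,j=1: stock 175.4500 → up 212.2945 (V=143.5364), down 128.0785 (V=144.5680). Price 139.7313; hedge Δ=-0.0122, bond B=141.8804.
  t=0,j=0: stock 145.0000 → up 175.4500 (V=139.7313), down 105.8500 (V=178.0592). Price 149.6158; hedge Δ=-0.5507, bond B=229.4655.
Check: Δ(0,0)·S0 + B(0,0) = 149.6158 = V0.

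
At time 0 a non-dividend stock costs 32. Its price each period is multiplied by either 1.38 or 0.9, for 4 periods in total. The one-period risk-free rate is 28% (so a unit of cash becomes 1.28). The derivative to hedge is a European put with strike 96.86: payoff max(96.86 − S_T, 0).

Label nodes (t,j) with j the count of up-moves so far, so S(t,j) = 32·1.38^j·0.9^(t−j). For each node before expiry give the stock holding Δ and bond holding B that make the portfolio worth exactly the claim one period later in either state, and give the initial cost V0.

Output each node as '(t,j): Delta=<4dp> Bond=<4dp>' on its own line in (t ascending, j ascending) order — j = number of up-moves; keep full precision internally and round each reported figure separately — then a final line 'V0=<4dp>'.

No-arbitrage ⇒ martingale measure with p* = (R−d)/(u−d) = 0.7917.
Terminal payoffs: V(4,0)=75.8648, V(4,1)=64.6674, V(4,2)=47.4980, V(4,3)=21.1715, V(4,4)=0.0000
Node (3,0) S=23.3280: V=(p*·64.6674+(1−p*)·75.8648)/1.28=52.3439; Δ=(64.6674−75.8648)/(32.1926−20.9952)=-1.0000; B=V−Δ·S=75.6719
Node (3,1) S=35.7696: V=(p*·47.4980+(1−p*)·64.6674)/1.28=39.9023; Δ=(47.4980−64.6674)/(49.3620−32.1926)=-1.0000; B=V−Δ·S=75.6719
Node (3,2) S=54.8467: V=(p*·21.1715+(1−p*)·47.4980)/1.28=20.8252; Δ=(21.1715−47.4980)/(75.6885−49.3620)=-1.0000; B=V−Δ·S=75.6719
Node (3,3) S=84.0983: V=(p*·0.0000+(1−p*)·21.1715)/1.28=3.4459; Δ=(0.0000−21.1715)/(116.0557−75.6885)=-0.5245; B=V−Δ·S=47.5532
Node (2,0) S=25.9200: V=(p*·39.9023+(1−p*)·52.3439)/1.28=33.1987; Δ=(39.9023−52.3439)/(35.7696−23.3280)=-1.0000; B=V−Δ·S=59.1187
Node (2,1) S=39.7440: V=(p*·20.8252+(1−p*)·39.9023)/1.28=19.3747; Δ=(20.8252−39.9023)/(54.8467−35.7696)=-1.0000; B=V−Δ·S=59.1187
Node (2,2) S=60.9408: V=(p*·3.4459+(1−p*)·20.8252)/1.28=5.5208; Δ=(3.4459−20.8252)/(84.0983−54.8467)=-0.5941; B=V−Δ·S=41.7276
Node (1,0) S=28.8000: V=(p*·19.3747+(1−p*)·33.1987)/1.28=17.3864; Δ=(19.3747−33.1987)/(39.7440−25.9200)=-1.0000; B=V−Δ·S=46.1864
Node (1,1) S=44.1600: V=(p*·5.5208+(1−p*)·19.3747)/1.28=6.5680; Δ=(5.5208−19.3747)/(60.9408−39.7440)=-0.6536; B=V−Δ·S=35.4302
Node (0,0) S=32.0000: V=(p*·6.5680+(1−p*)·17.3864)/1.28=6.8920; Δ=(6.5680−17.3864)/(44.1600−28.8000)=-0.7043; B=V−Δ·S=29.4306
The time-0 hedge costs 6.8920, which is the no-arbitrage price.

(0,0): Delta=-0.7043 Bond=29.4306
(1,0): Delta=-1.0000 Bond=46.1864
(1,1): Delta=-0.6536 Bond=35.4302
(2,0): Delta=-1.0000 Bond=59.1187
(2,1): Delta=-1.0000 Bond=59.1187
(2,2): Delta=-0.5941 Bond=41.7276
(3,0): Delta=-1.0000 Bond=75.6719
(3,1): Delta=-1.0000 Bond=75.6719
(3,2): Delta=-1.0000 Bond=75.6719
(3,3): Delta=-0.5245 Bond=47.5532
V0=6.8920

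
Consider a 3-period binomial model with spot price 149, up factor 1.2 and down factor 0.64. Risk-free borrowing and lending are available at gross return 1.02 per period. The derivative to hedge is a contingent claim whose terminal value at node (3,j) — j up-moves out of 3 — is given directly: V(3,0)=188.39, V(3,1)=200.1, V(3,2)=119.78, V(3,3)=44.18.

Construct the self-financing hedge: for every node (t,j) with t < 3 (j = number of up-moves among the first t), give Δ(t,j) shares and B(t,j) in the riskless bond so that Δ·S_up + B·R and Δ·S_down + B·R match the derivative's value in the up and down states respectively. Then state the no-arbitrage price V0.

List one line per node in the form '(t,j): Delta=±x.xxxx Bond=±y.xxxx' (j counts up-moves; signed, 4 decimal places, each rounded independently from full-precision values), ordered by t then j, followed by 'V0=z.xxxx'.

Risk-neutral probability p* = (R−d)/(u−d) = (1.02−0.64)/(1.2−0.64) = 0.6786.
Terminal values V(3,·): V(3,0)=188.3900, V(3,1)=200.1000, V(3,2)=119.7800, V(3,3)=44.1800
  t=2,j=0: stock 61.0304 → up 73.2365 (V=200.1000), down 39.0595 (V=188.3900). Price 192.4863; hedge Δ=0.3426, bond B=171.5756.
  t=2,j=1: stock 114.4320 → up 137.3184 (V=119.7800), down 73.2365 (V=200.1000). Price 142.7423; hedge Δ=-1.2534, bond B=286.1709.
  t=2,j=2: stock 214.5600 → up 257.4720 (V=44.1800), down 137.3184 (V=119.7800). Price 67.1373; hedge Δ=-0.6292, bond B=202.1373.
  t=1,j=0: stock 95.3600 → up 114.4320 (V=142.7423), down 61.0304 (V=192.4863). Price 155.6191; hedge Δ=-0.9315, bond B=244.4477.
  t=1,j=1: stock 178.8000 → up 214.5600 (V=67.1373), down 114.4320 (V=142.7423). Price 89.6460; hedge Δ=-0.7551, bond B=224.6550.
  t=0,j=0: stock 149.0000 → up 178.8000 (V=89.6460), down 95.3600 (V=155.6191). Price 108.6780; hedge Δ=-0.7907, bond B=226.4872.
Root portfolio cost Δ·149+B reproduces V0=108.6780.

(0,0): Delta=-0.7907 Bond=226.4872
(1,0): Delta=-0.9315 Bond=244.4477
(1,1): Delta=-0.7551 Bond=224.6550
(2,0): Delta=0.3426 Bond=171.5756
(2,1): Delta=-1.2534 Bond=286.1709
(2,2): Delta=-0.6292 Bond=202.1373
V0=108.6780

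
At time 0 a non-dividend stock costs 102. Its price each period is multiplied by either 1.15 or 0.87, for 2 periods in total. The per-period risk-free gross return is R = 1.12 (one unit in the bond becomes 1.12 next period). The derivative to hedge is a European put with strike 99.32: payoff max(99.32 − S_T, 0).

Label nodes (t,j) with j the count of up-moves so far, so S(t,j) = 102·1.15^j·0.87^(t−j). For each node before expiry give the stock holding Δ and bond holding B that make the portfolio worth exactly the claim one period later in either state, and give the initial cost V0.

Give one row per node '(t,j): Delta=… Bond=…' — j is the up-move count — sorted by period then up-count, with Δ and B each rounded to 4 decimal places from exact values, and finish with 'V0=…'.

(0,0): Delta=-0.0741 Bond=7.7585
(1,0): Delta=-0.8901 Bond=81.1021
(1,1): Delta=0.0000 Bond=0.0000
V0=0.2024

The replicating-portfolio and risk-neutral prices coincide; use p* = (1.12−0.87)/(1.15−0.87) = 0.8929 for the latter.
Terminal payoffs: V(2,0)=22.1162, V(2,1)=0.0000, V(2,2)=0.0000
Node (1,0) S=88.7400: V=(p*·0.0000+(1−p*)·22.1162)/1.12=2.1157; Δ=(0.0000−22.1162)/(102.0510−77.2038)=-0.8901; B=V−Δ·S=81.1021
Node (1,1) S=117.3000: V=(p*·0.0000+(1−p*)·0.0000)/1.12=0.0000; Δ=(0.0000−0.0000)/(134.8950−102.0510)=0.0000; B=V−Δ·S=0.0000
Node (0,0) S=102.0000: V=(p*·0.0000+(1−p*)·2.1157)/1.12=0.2024; Δ=(0.0000−2.1157)/(117.3000−88.7400)=-0.0741; B=V−Δ·S=7.7585
Self-financing check: at every node Δ·S+B equals the discounted successor values.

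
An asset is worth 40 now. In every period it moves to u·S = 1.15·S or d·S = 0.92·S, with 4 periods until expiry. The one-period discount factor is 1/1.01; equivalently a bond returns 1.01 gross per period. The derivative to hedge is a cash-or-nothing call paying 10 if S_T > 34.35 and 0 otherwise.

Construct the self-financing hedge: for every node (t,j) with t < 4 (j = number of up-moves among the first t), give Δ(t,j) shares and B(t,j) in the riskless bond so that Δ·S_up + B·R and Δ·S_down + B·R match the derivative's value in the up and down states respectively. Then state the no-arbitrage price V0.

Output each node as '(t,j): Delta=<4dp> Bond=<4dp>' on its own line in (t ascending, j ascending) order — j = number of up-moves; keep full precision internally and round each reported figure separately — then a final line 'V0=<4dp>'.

(0,0): Delta=0.2379 Bond=-1.2266
(1,0): Delta=0.4291 Bond=-8.2748
(1,1): Delta=0.0000 Bond=9.7059
(2,0): Delta=0.7740 Bond=-20.0321
(2,1): Delta=0.0000 Bond=9.8030
(2,2): Delta=0.0000 Bond=9.8030
(3,0): Delta=1.3959 Bond=-39.6040
(3,1): Delta=0.0000 Bond=9.9010
(3,2): Delta=0.0000 Bond=9.9010
(3,3): Delta=0.0000 Bond=9.9010
V0=8.2906

Risk-neutral probability p* = (R−d)/(u−d) = (1.01−0.92)/(1.15−0.92) = 0.3913.
Payoff layer (t=4): V(4,0)=0.0000, V(4,1)=10.0000, V(4,2)=10.0000, V(4,3)=10.0000, V(4,4)=10.0000
  t=3,j=0: stock 31.1475 → up 35.8196 (V=10.0000), down 28.6557 (V=0.0000). Price 3.8743; hedge Δ=1.3959, bond B=-39.6040.
  t=3,j=1: stock 38.9344 → up 44.7746 (V=10.0000), down 35.8196 (V=10.0000). Price 9.9010; hedge Δ=0.0000, bond B=9.9010.
  t=3,j=2: stock 48.6680 → up 55.9682 (V=10.0000), down 44.7746 (V=10.0000). Price 9.9010; hedge Δ=0.0000, bond B=9.9010.
  t=3,j=3: stock 60.8350 → up 69.9602 (V=10.0000), down 55.9682 (V=10.0000). Price 9.9010; hedge Δ=0.0000, bond B=9.9010.
  t=2,j=0: stock 33.8560 → up 38.9344 (V=9.9010), down 31.1475 (V=3.8743). Price 6.1709; hedge Δ=0.7740, bond B=-20.0321.
  t=2,j=1: stock 42.3200 → up 48.6680 (V=9.9010), down 38.9344 (V=9.9010). Price 9.8030; hedge Δ=0.0000, bond B=9.8030.
  t=2,j=2: stock 52.9000 → up 60.8350 (V=9.9010), down 48.6680 (V=9.9010). Price 9.8030; hedge Δ=0.0000, bond B=9.8030.
  t=1,j=0: stock 36.8000 → up 42.3200 (V=9.8030), down 33.8560 (V=6.1709). Price 7.5169; hedge Δ=0.4291, bond B=-8.2748.
  t=1,j=1: stock 46.0000 → up 52.9000 (V=9.8030), down 42.3200 (V=9.8030). Price 9.7059; hedge Δ=0.0000, bond B=9.7059.
  t=0,j=0: stock 40.0000 → up 46.0000 (V=9.7059), down 36.8000 (V=7.5169). Price 8.2906; hedge Δ=0.2379, bond B=-1.2266.
Each (Δ,B) replicates both successor values, so the strategy is self-financing and V0 is arbitrage-free.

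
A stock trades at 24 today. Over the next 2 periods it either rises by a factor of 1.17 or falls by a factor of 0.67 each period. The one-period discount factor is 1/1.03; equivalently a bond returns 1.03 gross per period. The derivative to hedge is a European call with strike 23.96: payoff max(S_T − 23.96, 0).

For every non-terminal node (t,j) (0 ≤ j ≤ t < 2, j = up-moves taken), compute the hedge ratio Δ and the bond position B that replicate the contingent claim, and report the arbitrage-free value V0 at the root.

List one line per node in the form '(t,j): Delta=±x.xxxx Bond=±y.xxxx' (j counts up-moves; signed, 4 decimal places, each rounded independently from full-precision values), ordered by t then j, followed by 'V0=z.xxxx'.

(0,0): Delta=0.5181 Bond=-8.0880
(1,0): Delta=0.0000 Bond=0.0000
(1,1): Delta=0.6334 Bond=-11.5703
V0=4.3458

The replicating-portfolio and risk-neutral prices coincide; use p* = (1.03−0.67)/(1.17−0.67) = 0.7200 for the latter.
Terminal payoffs: V(2,0)=0.0000, V(2,1)=0.0000, V(2,2)=8.8936
(1,0): S=16.0800. Δ = (V_up−V_dn)/(S_up−S_dn) = (0.0000−0.0000)/(18.8136−10.7736) = 0.0000. V = [p*·0.0000 + (1−p*)·0.0000]/1.03 = 0.0000. B = V − Δ·S = 0.0000.
(1,1): S=28.0800. Δ = (V_up−V_dn)/(S_up−S_dn) = (8.8936−0.0000)/(32.8536−18.8136) = 0.6334. V = [p*·8.8936 + (1−p*)·0.0000]/1.03 = 6.2169. B = V − Δ·S = -11.5703.
(0,0): S=24.0000. Δ = (V_up−V_dn)/(S_up−S_dn) = (6.2169−0.0000)/(28.0800−16.0800) = 0.5181. V = [p*·6.2169 + (1−p*)·0.0000]/1.03 = 4.3458. B = V − Δ·S = -8.0880.
The time-0 hedge costs 4.3458, which is the no-arbitrage price.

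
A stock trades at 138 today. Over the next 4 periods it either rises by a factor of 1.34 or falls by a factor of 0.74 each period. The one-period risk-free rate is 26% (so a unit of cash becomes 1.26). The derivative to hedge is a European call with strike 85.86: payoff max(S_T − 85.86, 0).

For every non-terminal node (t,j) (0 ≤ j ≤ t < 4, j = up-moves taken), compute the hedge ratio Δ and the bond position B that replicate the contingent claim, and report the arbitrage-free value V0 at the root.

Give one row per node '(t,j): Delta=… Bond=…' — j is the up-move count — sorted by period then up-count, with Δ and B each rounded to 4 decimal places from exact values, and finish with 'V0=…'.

Risk-neutral probability p* = (R−d)/(u−d) = (1.26−0.74)/(1.34−0.74) = 0.8667.
Payoff layer (t=4): V(4,0)=0.0000, V(4,1)=0.0000, V(4,2)=49.8313, V(4,3)=159.8513, V(4,4)=359.0768
  t=3,j=0: stock 55.9209 → up 74.9340 (V=0.0000), down 41.3815 (V=0.0000). Price 0.0000; hedge Δ=0.0000, bond B=0.0000.
  t=3,j=1: stock 101.2622 → up 135.6913 (V=49.8313), down 74.9340 (V=0.0000). Price 34.2755; hedge Δ=0.8202, bond B=-48.7767.
  t=3,j=2: stock 183.3667 → up 245.7113 (V=159.8513), down 135.6913 (V=49.8313). Price 115.2238; hedge Δ=1.0000, bond B=-68.1429.
  t=3,j=3: stock 332.0424 → up 444.9368 (V=359.0768), down 245.7113 (V=159.8513). Price 263.8995; hedge Δ=1.0000, bond B=-68.1429.
  t=2,j=0: stock 75.5688 → up 101.2622 (V=34.2755), down 55.9209 (V=0.0000). Price 23.5758; hedge Δ=0.7559, bond B=-33.5501.
  t=2,j=1: stock 136.8408 → up 183.3667 (V=115.2238), down 101.2622 (V=34.2755). Price 82.8815; hedge Δ=0.9859, bond B=-52.0323.
  t=2,j=2: stock 247.7928 → up 332.0424 (V=263.8995), down 183.3667 (V=115.2238). Price 193.7112; hedge Δ=1.0000, bond B=-54.0816.
  t=1,j=0: stock 102.1200 → up 136.8408 (V=82.8815), down 75.5688 (V=23.5758). Price 59.5032; hedge Δ=0.9679, bond B=-39.3397.
  t=1,j=1: stock 184.9200 → up 247.7928 (V=193.7112), down 136.8408 (V=82.8815). Price 142.0110; hedge Δ=0.9989, bond B=-42.7051.
  t=0,j=0: stock 138.0000 → up 184.9200 (V=142.0110), down 102.1200 (V=59.5032). Price 103.9762; hedge Δ=0.9965, bond B=-33.5368.
Self-financing check: at every node Δ·S+B equals the discounted successor values.

(0,0): Delta=0.9965 Bond=-33.5368
(1,0): Delta=0.9679 Bond=-39.3397
(1,1): Delta=0.9989 Bond=-42.7051
(2,0): Delta=0.7559 Bond=-33.5501
(2,1): Delta=0.9859 Bond=-52.0323
(2,2): Delta=1.0000 Bond=-54.0816
(3,0): Delta=0.0000 Bond=0.0000
(3,1): Delta=0.8202 Bond=-48.7767
(3,2): Delta=1.0000 Bond=-68.1429
(3,3): Delta=1.0000 Bond=-68.1429
V0=103.9762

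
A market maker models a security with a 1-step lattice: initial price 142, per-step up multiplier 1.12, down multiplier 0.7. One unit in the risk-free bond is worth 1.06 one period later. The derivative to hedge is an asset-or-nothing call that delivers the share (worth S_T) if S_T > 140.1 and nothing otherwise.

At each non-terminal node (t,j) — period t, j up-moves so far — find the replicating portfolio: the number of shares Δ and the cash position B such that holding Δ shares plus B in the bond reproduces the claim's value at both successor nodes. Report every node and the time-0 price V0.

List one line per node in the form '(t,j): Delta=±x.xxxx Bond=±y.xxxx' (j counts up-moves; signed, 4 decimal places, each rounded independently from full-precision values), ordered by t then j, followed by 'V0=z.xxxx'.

Under the risk-neutral measure, an up-move has probability p* = (R−d)/(u−d) = 0.8571 and values discount at R = 1.06.
Terminal payoffs: V(1,0)=0.0000, V(1,1)=159.0400
  t=0,j=0: stock 142.0000 → up 159.0400 (V=159.0400), down 99.4000 (V=0.0000). Price 128.6038; hedge Δ=2.6667, bond B=-250.0629.
The time-0 hedge costs 128.6038, which is the no-arbitrage price.

(0,0): Delta=2.6667 Bond=-250.0629
V0=128.6038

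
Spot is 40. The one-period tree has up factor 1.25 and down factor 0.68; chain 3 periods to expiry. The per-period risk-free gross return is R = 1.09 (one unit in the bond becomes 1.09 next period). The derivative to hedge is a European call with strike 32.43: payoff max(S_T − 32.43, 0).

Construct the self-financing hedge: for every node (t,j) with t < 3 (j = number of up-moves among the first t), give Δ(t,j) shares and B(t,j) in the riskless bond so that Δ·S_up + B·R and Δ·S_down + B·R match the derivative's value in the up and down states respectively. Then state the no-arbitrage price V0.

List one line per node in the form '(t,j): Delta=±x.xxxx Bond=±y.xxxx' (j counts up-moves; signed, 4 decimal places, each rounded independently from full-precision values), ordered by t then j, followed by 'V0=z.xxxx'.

(0,0): Delta=0.8305 Bond=-16.7024
(1,0): Delta=0.4286 Bond=-7.2731
(1,1): Delta=0.9159 Bond=-22.4720
(2,0): Delta=0.0000 Bond=0.0000
(2,1): Delta=0.5196 Bond=-11.0214
(2,2): Delta=1.0000 Bond=-29.7523
V0=16.5195

Risk-neutral probability p* = (R−d)/(u−d) = (1.09−0.68)/(1.25−0.68) = 0.7193.
Payoff layer (t=3): V(3,0)=0.0000, V(3,1)=0.0000, V(3,2)=10.0700, V(3,3)=45.6950
  t=2,j=0: stock 18.4960 → up 23.1200 (V=0.0000), down 12.5773 (V=0.0000). Price 0.0000; hedge Δ=0.0000, bond B=0.0000.
  t=2,j=1: stock 34.0000 → up 42.5000 (V=10.0700), down 23.1200 (V=0.0000). Price 6.6453; hedge Δ=0.5196, bond B=-11.0214.
  t=2,j=2: stock 62.5000 → up 78.1250 (V=45.6950), down 42.5000 (V=10.0700). Price 32.7477; hedge Δ=1.0000, bond B=-29.7523.
  t=1,j=0: stock 27.2000 → up 34.0000 (V=6.6453), down 18.4960 (V=0.0000). Price 4.3853; hedge Δ=0.4286, bond B=-7.2731.
  t=1,j=1: stock 50.0000 → up 62.5000 (V=32.7477), down 34.0000 (V=6.6453). Price 23.3217; hedge Δ=0.9159, bond B=-22.4720.
  t=0,j=0: stock 40.0000 → up 50.0000 (V=23.3217), down 27.2000 (V=4.3853). Price 16.5195; hedge Δ=0.8305, bond B=-16.7024.
Self-financing check: at every node Δ·S+B equals the discounted successor values.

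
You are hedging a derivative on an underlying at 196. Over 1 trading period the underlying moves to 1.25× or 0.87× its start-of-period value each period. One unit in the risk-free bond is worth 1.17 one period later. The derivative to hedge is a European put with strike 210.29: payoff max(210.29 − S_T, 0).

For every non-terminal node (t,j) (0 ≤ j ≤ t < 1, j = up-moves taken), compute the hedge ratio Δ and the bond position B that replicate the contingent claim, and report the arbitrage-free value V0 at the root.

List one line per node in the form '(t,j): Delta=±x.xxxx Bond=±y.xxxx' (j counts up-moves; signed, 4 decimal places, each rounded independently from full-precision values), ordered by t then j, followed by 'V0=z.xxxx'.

Since d<R<u, set p* = (R−d)/(u−d) = 0.7895; price each node as the discounted p*-expectation of its children.
Terminal payoffs: V(1,0)=39.7700, V(1,1)=0.0000
Node (0,0) S=196.0000: V=(p*·0.0000+(1−p*)·39.7700)/1.17=7.1561; Δ=(0.0000−39.7700)/(245.0000−170.5200)=-0.5340; B=V−Δ·S=111.8140
Check: Δ(0,0)·S0 + B(0,0) = 7.1561 = V0.

(0,0): Delta=-0.5340 Bond=111.8140
V0=7.1561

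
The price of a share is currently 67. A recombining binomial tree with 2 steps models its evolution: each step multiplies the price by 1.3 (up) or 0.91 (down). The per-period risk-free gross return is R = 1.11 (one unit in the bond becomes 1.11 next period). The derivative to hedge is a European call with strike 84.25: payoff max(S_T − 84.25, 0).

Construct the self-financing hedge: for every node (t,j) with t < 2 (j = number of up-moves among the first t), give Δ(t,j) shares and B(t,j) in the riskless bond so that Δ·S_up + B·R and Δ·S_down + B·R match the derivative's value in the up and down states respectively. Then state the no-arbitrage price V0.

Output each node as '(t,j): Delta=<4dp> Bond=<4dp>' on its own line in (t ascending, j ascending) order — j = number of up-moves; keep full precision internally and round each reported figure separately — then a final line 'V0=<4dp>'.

(0,0): Delta=0.5124 Bond=-28.1446
(1,0): Delta=0.0000 Bond=0.0000
(1,1): Delta=0.8531 Bond=-60.9189
V0=6.1856

Under the risk-neutral measure, an up-move has probability p* = (R−d)/(u−d) = 0.5128 and values discount at R = 1.11.
Terminal payoffs: V(2,0)=0.0000, V(2,1)=0.0000, V(2,2)=28.9800
  t=1,j=0: stock 60.9700 → up 79.2610 (V=0.0000), down 55.4827 (V=0.0000). Price 0.0000; hedge Δ=0.0000, bond B=0.0000.
  t=1,j=1: stock 87.1000 → up 113.2300 (V=28.9800), down 79.2610 (V=0.0000). Price 13.3888; hedge Δ=0.8531, bond B=-60.9189.
  t=0,j=0: stock 67.0000 → up 87.1000 (V=13.3888), down 60.9700 (V=0.0000). Price 6.1856; hedge Δ=0.5124, bond B=-28.1446.
Each (Δ,B) replicates both successor values, so the strategy is self-financing and V0 is arbitrage-free.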